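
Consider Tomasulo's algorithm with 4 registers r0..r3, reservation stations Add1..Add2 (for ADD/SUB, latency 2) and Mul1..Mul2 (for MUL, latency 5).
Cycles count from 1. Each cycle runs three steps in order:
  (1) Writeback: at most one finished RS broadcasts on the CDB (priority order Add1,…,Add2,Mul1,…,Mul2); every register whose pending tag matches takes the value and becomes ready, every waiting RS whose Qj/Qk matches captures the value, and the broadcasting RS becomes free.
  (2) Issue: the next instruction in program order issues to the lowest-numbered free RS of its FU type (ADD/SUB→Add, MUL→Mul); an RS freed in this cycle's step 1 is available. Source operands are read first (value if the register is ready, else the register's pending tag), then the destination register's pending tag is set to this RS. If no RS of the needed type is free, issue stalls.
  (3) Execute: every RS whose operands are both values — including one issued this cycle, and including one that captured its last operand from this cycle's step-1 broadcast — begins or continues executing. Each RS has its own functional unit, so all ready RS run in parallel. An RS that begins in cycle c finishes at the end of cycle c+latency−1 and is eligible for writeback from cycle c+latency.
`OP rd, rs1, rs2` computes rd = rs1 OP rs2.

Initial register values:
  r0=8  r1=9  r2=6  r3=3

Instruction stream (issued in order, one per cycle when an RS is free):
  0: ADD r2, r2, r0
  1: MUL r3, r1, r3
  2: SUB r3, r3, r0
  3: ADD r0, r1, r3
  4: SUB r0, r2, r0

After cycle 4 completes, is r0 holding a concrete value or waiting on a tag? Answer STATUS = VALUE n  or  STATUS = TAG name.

STATUS = TAG Add2

c1: issue ADD r2<-Add1 | r0:8,r1:9,r2:Add1,r3:3
c2: issue MUL r3<-Mul1 | r0:8,r1:9,r2:Add1,r3:Mul1
c3: CDB Add1=14; issue SUB r3<-Add1 | r0:8,r1:9,r2:14,r3:Add1
c4: issue ADD r0<-Add2 | r0:Add2,r1:9,r2:14,r3:Add1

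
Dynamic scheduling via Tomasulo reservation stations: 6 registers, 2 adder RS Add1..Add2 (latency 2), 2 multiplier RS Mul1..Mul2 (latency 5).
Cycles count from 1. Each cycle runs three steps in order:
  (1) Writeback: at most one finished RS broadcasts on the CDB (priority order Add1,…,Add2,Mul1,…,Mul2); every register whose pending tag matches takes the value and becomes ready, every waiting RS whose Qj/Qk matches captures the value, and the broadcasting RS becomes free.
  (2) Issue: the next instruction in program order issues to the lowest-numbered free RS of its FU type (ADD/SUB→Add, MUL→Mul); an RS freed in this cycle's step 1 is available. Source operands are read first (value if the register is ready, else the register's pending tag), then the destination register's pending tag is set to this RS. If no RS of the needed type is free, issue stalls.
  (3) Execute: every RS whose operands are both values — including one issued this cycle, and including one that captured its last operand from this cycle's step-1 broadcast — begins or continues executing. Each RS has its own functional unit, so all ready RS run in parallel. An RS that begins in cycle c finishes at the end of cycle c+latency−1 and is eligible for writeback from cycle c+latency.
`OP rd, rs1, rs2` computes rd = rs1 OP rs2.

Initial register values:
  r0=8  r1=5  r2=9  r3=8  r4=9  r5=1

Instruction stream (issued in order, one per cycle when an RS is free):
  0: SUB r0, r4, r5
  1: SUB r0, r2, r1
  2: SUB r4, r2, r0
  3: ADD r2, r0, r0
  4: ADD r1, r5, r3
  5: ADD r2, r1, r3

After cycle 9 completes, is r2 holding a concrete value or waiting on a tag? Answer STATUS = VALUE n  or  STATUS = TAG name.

c1: issue SUB r0<-Add1 | r0:Add1,r1:5,r2:9,r3:8,r4:9,r5:1
c2: issue SUB r0<-Add2 | r0:Add2,r1:5,r2:9,r3:8,r4:9,r5:1
c3: CDB Add1=8; issue SUB r4<-Add1 | r0:Add2,r1:5,r2:9,r3:8,r4:Add1,r5:1
c4: CDB Add2=4; issue ADD r2<-Add2 | r0:4,r1:5,r2:Add2,r3:8,r4:Add1,r5:1
c5: stall | r0:4,r1:5,r2:Add2,r3:8,r4:Add1,r5:1
c6: CDB Add1=5; issue ADD r1<-Add1 | r0:4,r1:Add1,r2:Add2,r3:8,r4:5,r5:1
c7: CDB Add2=8; issue ADD r2<-Add2 | r0:4,r1:Add1,r2:Add2,r3:8,r4:5,r5:1
c8: CDB Add1=9 | r0:4,r1:9,r2:Add2,r3:8,r4:5,r5:1
c9: - | r0:4,r1:9,r2:Add2,r3:8,r4:5,r5:1

STATUS = TAG Add2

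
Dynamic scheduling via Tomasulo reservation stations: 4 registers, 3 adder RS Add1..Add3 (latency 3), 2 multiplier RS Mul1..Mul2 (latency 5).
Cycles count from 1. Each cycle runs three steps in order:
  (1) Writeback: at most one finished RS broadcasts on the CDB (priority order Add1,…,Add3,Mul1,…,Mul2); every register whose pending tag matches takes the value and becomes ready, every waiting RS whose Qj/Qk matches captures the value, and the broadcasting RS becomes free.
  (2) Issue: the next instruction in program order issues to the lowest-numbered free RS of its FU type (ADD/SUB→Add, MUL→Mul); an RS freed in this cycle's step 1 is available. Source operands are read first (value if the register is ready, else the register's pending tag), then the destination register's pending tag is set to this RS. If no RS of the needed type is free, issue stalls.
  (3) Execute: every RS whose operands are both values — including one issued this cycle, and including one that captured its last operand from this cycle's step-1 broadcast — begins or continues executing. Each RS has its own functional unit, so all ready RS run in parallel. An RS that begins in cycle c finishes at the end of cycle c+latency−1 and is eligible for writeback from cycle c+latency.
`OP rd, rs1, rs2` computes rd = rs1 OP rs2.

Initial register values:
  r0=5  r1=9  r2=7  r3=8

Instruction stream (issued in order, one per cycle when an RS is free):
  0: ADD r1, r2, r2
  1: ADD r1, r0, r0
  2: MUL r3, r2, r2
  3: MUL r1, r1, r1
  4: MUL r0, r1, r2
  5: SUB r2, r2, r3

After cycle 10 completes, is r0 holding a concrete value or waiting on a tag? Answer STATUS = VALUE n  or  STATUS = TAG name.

  c1: issue ADD r1<-Add1  regs: r0:5,r1:Add1,r2:7,r3:8
  c2: issue ADD r1<-Add2  regs: r0:5,r1:Add2,r2:7,r3:8
  c3: issue MUL r3<-Mul1  regs: r0:5,r1:Add2,r2:7,r3:Mul1
  c4: CDB Add1=14; issue MUL r1<-Mul2  regs: r0:5,r1:Mul2,r2:7,r3:Mul1
  c5: CDB Add2=10; stall  regs: r0:5,r1:Mul2,r2:7,r3:Mul1
  c6: stall  regs: r0:5,r1:Mul2,r2:7,r3:Mul1
  c7: stall  regs: r0:5,r1:Mul2,r2:7,r3:Mul1
  c8: CDB Mul1=49; issue MUL r0<-Mul1  regs: r0:Mul1,r1:Mul2,r2:7,r3:49
  c9: issue SUB r2<-Add1  regs: r0:Mul1,r1:Mul2,r2:Add1,r3:49
  c10: CDB Mul2=100  regs: r0:Mul1,r1:100,r2:Add1,r3:49

STATUS = TAG Mul1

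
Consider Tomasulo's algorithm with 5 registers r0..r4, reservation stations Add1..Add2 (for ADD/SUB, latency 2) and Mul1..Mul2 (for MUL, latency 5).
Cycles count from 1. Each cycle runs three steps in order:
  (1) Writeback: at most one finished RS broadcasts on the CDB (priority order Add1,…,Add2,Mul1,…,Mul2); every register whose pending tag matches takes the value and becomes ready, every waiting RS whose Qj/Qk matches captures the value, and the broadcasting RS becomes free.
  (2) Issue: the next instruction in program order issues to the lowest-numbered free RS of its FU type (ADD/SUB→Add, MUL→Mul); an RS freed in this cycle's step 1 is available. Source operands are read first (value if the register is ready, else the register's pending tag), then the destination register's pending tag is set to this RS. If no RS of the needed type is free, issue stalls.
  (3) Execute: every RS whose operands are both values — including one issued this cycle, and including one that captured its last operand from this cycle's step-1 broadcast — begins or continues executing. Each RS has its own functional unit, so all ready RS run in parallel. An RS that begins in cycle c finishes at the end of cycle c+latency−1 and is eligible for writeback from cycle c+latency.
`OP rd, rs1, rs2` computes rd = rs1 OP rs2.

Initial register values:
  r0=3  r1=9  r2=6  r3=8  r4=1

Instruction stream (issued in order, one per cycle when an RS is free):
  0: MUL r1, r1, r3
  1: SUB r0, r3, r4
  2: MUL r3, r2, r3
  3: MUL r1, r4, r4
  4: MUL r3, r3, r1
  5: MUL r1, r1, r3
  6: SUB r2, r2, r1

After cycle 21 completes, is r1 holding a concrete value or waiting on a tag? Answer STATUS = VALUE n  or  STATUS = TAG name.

STATUS = VALUE 48

cycle 1: issue MUL r1<-Mul1 // r0:3,r1:Mul1,r2:6,r3:8,r4:1
cycle 2: issue SUB r0<-Add1 // r0:Add1,r1:Mul1,r2:6,r3:8,r4:1
cycle 3: issue MUL r3<-Mul2 // r0:Add1,r1:Mul1,r2:6,r3:Mul2,r4:1
cycle 4: CDB Add1=7; stall // r0:7,r1:Mul1,r2:6,r3:Mul2,r4:1
cycle 5: stall // r0:7,r1:Mul1,r2:6,r3:Mul2,r4:1
cycle 6: CDB Mul1=72; issue MUL r1<-Mul1 // r0:7,r1:Mul1,r2:6,r3:Mul2,r4:1
cycle 7: stall // r0:7,r1:Mul1,r2:6,r3:Mul2,r4:1
cycle 8: CDB Mul2=48; issue MUL r3<-Mul2 // r0:7,r1:Mul1,r2:6,r3:Mul2,r4:1
cycle 9: stall // r0:7,r1:Mul1,r2:6,r3:Mul2,r4:1
cycle 10: stall // r0:7,r1:Mul1,r2:6,r3:Mul2,r4:1
cycle 11: CDB Mul1=1; issue MUL r1<-Mul1 // r0:7,r1:Mul1,r2:6,r3:Mul2,r4:1
cycle 12: issue SUB r2<-Add1 // r0:7,r1:Mul1,r2:Add1,r3:Mul2,r4:1
cycle 13: - // r0:7,r1:Mul1,r2:Add1,r3:Mul2,r4:1
cycle 14: - // r0:7,r1:Mul1,r2:Add1,r3:Mul2,r4:1
cycle 15: - // r0:7,r1:Mul1,r2:Add1,r3:Mul2,r4:1
cycle 16: CDB Mul2=48 // r0:7,r1:Mul1,r2:Add1,r3:48,r4:1
cycle 17: - // r0:7,r1:Mul1,r2:Add1,r3:48,r4:1
cycle 18: - // r0:7,r1:Mul1,r2:Add1,r3:48,r4:1
cycle 19: - // r0:7,r1:Mul1,r2:Add1,r3:48,r4:1
cycle 20: - // r0:7,r1:Mul1,r2:Add1,r3:48,r4:1
cycle 21: CDB Mul1=48 // r0:7,r1:48,r2:Add1,r3:48,r4:1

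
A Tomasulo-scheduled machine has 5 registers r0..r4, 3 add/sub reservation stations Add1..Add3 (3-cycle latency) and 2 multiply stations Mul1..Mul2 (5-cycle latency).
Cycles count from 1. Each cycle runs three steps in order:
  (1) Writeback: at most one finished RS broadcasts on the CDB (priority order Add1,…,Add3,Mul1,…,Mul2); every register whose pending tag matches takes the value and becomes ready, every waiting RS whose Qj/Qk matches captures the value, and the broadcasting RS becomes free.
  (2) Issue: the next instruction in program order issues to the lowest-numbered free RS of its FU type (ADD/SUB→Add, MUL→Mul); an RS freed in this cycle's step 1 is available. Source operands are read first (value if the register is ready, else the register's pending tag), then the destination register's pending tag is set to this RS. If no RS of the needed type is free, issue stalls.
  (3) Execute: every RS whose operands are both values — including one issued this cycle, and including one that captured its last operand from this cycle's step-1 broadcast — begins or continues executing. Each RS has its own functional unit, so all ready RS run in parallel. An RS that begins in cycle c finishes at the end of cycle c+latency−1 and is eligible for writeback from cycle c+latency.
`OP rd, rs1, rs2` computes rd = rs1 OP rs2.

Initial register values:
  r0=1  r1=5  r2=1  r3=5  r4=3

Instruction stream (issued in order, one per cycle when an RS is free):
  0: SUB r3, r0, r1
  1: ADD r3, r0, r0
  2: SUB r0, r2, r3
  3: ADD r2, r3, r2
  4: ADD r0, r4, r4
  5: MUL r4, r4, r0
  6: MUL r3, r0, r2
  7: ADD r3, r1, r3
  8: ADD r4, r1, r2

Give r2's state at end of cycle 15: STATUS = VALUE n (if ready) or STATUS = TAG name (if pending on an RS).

STATUS = VALUE 3

c1: issue SUB r3<-Add1 | r0:1,r1:5,r2:1,r3:Add1,r4:3
c2: issue ADD r3<-Add2 | r0:1,r1:5,r2:1,r3:Add2,r4:3
c3: issue SUB r0<-Add3 | r0:Add3,r1:5,r2:1,r3:Add2,r4:3
c4: CDB Add1=-4; issue ADD r2<-Add1 | r0:Add3,r1:5,r2:Add1,r3:Add2,r4:3
c5: CDB Add2=2; issue ADD r0<-Add2 | r0:Add2,r1:5,r2:Add1,r3:2,r4:3
c6: issue MUL r4<-Mul1 | r0:Add2,r1:5,r2:Add1,r3:2,r4:Mul1
c7: issue MUL r3<-Mul2 | r0:Add2,r1:5,r2:Add1,r3:Mul2,r4:Mul1
c8: CDB Add1=3; issue ADD r3<-Add1 | r0:Add2,r1:5,r2:3,r3:Add1,r4:Mul1
c9: CDB Add2=6; issue ADD r4<-Add2 | r0:6,r1:5,r2:3,r3:Add1,r4:Add2
c10: CDB Add3=-1 | r0:6,r1:5,r2:3,r3:Add1,r4:Add2
c11: - | r0:6,r1:5,r2:3,r3:Add1,r4:Add2
c12: CDB Add2=8 | r0:6,r1:5,r2:3,r3:Add1,r4:8
c13: - | r0:6,r1:5,r2:3,r3:Add1,r4:8
c14: CDB Mul1=18 | r0:6,r1:5,r2:3,r3:Add1,r4:8
c15: CDB Mul2=18 | r0:6,r1:5,r2:3,r3:Add1,r4:8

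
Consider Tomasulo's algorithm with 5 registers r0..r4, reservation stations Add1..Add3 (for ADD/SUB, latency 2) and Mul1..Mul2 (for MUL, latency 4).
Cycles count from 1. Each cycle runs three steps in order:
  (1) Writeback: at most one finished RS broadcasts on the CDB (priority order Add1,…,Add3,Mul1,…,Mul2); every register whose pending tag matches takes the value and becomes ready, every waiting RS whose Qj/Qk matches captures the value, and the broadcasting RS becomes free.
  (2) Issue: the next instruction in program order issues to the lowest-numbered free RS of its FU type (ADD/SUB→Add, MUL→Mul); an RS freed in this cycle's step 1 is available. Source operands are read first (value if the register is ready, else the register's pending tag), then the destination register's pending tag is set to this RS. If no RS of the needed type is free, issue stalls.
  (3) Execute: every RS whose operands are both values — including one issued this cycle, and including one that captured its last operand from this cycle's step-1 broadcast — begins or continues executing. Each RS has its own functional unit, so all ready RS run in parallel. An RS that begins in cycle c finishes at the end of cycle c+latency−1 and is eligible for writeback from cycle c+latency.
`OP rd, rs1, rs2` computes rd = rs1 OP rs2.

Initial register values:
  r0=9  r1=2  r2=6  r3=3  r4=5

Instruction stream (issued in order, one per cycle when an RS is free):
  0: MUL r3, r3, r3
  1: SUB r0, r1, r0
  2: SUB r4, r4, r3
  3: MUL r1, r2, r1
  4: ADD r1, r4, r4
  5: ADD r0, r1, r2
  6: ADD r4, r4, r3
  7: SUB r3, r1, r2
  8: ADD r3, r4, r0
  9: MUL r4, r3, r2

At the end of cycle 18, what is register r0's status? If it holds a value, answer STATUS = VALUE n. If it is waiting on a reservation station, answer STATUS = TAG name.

STATUS = VALUE -2

c1: issue MUL r3<-Mul1 | r0:9,r1:2,r2:6,r3:Mul1,r4:5
c2: issue SUB r0<-Add1 | r0:Add1,r1:2,r2:6,r3:Mul1,r4:5
c3: issue SUB r4<-Add2 | r0:Add1,r1:2,r2:6,r3:Mul1,r4:Add2
c4: CDB Add1=-7; issue MUL r1<-Mul2 | r0:-7,r1:Mul2,r2:6,r3:Mul1,r4:Add2
c5: CDB Mul1=9; issue ADD r1<-Add1 | r0:-7,r1:Add1,r2:6,r3:9,r4:Add2
c6: issue ADD r0<-Add3 | r0:Add3,r1:Add1,r2:6,r3:9,r4:Add2
c7: CDB Add2=-4; issue ADD r4<-Add2 | r0:Add3,r1:Add1,r2:6,r3:9,r4:Add2
c8: CDB Mul2=12; stall | r0:Add3,r1:Add1,r2:6,r3:9,r4:Add2
c9: CDB Add1=-8; issue SUB r3<-Add1 | r0:Add3,r1:-8,r2:6,r3:Add1,r4:Add2
c10: CDB Add2=5; issue ADD r3<-Add2 | r0:Add3,r1:-8,r2:6,r3:Add2,r4:5
c11: CDB Add1=-14; issue MUL r4<-Mul1 | r0:Add3,r1:-8,r2:6,r3:Add2,r4:Mul1
c12: CDB Add3=-2 | r0:-2,r1:-8,r2:6,r3:Add2,r4:Mul1
c13: - | r0:-2,r1:-8,r2:6,r3:Add2,r4:Mul1
c14: CDB Add2=3 | r0:-2,r1:-8,r2:6,r3:3,r4:Mul1
c15: - | r0:-2,r1:-8,r2:6,r3:3,r4:Mul1
c16: - | r0:-2,r1:-8,r2:6,r3:3,r4:Mul1
c17: - | r0:-2,r1:-8,r2:6,r3:3,r4:Mul1
c18: CDB Mul1=18 | r0:-2,r1:-8,r2:6,r3:3,r4:18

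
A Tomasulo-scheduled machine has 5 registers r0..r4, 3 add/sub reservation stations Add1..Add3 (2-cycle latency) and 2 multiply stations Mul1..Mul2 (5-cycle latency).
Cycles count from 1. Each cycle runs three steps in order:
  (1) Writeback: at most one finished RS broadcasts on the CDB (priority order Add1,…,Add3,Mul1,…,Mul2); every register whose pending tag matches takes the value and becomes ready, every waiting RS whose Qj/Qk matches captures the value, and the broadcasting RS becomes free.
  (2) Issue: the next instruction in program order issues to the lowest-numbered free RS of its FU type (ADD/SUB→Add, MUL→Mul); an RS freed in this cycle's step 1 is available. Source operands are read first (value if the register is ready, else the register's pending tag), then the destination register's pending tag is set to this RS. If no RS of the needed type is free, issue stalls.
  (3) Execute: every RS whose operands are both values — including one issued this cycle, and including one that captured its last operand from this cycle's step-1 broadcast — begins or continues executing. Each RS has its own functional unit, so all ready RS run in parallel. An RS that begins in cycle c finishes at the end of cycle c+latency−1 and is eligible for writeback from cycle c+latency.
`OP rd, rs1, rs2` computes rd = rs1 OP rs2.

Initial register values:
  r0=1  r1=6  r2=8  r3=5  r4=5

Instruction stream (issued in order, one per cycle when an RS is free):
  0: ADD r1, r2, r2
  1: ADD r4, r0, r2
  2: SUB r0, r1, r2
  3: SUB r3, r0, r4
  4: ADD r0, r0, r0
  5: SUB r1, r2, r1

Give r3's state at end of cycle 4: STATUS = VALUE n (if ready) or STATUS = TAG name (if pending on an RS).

STATUS = TAG Add2

cycle 1: issue ADD r1<-Add1 // r0:1,r1:Add1,r2:8,r3:5,r4:5
cycle 2: issue ADD r4<-Add2 // r0:1,r1:Add1,r2:8,r3:5,r4:Add2
cycle 3: CDB Add1=16; issue SUB r0<-Add1 // r0:Add1,r1:16,r2:8,r3:5,r4:Add2
cycle 4: CDB Add2=9; issue SUB r3<-Add2 // r0:Add1,r1:16,r2:8,r3:Add2,r4:9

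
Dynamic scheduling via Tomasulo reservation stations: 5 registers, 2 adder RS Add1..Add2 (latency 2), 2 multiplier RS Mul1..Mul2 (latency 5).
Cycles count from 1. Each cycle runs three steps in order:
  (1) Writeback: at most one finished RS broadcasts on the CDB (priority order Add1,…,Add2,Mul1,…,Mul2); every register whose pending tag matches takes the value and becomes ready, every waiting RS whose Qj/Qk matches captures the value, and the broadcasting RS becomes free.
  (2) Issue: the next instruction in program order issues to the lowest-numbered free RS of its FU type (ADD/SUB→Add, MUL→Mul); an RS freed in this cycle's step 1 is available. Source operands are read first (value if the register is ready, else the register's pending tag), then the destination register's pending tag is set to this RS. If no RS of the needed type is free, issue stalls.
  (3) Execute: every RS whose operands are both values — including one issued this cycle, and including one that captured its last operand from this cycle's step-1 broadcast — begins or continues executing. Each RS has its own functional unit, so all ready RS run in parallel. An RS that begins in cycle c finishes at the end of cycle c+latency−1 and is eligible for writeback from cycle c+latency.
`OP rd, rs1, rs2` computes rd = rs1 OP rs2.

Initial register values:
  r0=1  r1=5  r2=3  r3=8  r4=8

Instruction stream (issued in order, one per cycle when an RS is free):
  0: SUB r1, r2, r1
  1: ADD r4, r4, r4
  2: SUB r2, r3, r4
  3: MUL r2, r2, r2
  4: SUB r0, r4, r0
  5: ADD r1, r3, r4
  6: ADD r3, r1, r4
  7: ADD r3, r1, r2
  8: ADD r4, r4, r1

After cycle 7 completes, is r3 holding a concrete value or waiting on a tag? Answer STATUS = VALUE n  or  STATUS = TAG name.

  c1: issue SUB r1<-Add1  regs: r0:1,r1:Add1,r2:3,r3:8,r4:8
  c2: issue ADD r4<-Add2  regs: r0:1,r1:Add1,r2:3,r3:8,r4:Add2
  c3: CDB Add1=-2; issue SUB r2<-Add1  regs: r0:1,r1:-2,r2:Add1,r3:8,r4:Add2
  c4: CDB Add2=16; issue MUL r2<-Mul1  regs: r0:1,r1:-2,r2:Mul1,r3:8,r4:16
  c5: issue SUB r0<-Add2  regs: r0:Add2,r1:-2,r2:Mul1,r3:8,r4:16
  c6: CDB Add1=-8; issue ADD r1<-Add1  regs: r0:Add2,r1:Add1,r2:Mul1,r3:8,r4:16
  c7: CDB Add2=15; issue ADD r3<-Add2  regs: r0:15,r1:Add1,r2:Mul1,r3:Add2,r4:16

STATUS = TAG Add2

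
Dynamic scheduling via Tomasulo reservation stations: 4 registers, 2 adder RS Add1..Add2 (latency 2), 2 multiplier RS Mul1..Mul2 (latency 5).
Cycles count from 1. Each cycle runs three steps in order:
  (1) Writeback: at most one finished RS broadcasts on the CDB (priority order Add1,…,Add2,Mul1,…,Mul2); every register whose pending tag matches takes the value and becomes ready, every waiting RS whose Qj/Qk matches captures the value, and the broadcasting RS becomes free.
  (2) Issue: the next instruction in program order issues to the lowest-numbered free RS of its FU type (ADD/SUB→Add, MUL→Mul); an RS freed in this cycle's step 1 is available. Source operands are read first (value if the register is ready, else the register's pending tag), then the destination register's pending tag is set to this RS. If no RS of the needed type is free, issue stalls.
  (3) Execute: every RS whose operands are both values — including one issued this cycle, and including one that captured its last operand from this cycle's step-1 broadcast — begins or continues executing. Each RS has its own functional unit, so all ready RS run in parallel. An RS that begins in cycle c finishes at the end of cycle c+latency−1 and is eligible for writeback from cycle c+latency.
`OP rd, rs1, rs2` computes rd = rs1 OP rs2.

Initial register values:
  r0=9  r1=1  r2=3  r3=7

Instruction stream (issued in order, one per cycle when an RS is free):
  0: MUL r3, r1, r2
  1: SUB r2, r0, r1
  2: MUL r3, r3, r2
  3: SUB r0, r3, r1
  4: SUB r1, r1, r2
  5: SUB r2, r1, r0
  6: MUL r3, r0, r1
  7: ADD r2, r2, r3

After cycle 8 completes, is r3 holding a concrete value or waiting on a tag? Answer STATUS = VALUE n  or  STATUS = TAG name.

STATUS = TAG Mul1

  c1: issue MUL r3<-Mul1  regs: r0:9,r1:1,r2:3,r3:Mul1
  c2: issue SUB r2<-Add1  regs: r0:9,r1:1,r2:Add1,r3:Mul1
  c3: issue MUL r3<-Mul2  regs: r0:9,r1:1,r2:Add1,r3:Mul2
  c4: CDB Add1=8; issue SUB r0<-Add1  regs: r0:Add1,r1:1,r2:8,r3:Mul2
  c5: issue SUB r1<-Add2  regs: r0:Add1,r1:Add2,r2:8,r3:Mul2
  c6: CDB Mul1=3; stall  regs: r0:Add1,r1:Add2,r2:8,r3:Mul2
  c7: CDB Add2=-7; issue SUB r2<-Add2  regs: r0:Add1,r1:-7,r2:Add2,r3:Mul2
  c8: issue MUL r3<-Mul1  regs: r0:Add1,r1:-7,r2:Add2,r3:Mul1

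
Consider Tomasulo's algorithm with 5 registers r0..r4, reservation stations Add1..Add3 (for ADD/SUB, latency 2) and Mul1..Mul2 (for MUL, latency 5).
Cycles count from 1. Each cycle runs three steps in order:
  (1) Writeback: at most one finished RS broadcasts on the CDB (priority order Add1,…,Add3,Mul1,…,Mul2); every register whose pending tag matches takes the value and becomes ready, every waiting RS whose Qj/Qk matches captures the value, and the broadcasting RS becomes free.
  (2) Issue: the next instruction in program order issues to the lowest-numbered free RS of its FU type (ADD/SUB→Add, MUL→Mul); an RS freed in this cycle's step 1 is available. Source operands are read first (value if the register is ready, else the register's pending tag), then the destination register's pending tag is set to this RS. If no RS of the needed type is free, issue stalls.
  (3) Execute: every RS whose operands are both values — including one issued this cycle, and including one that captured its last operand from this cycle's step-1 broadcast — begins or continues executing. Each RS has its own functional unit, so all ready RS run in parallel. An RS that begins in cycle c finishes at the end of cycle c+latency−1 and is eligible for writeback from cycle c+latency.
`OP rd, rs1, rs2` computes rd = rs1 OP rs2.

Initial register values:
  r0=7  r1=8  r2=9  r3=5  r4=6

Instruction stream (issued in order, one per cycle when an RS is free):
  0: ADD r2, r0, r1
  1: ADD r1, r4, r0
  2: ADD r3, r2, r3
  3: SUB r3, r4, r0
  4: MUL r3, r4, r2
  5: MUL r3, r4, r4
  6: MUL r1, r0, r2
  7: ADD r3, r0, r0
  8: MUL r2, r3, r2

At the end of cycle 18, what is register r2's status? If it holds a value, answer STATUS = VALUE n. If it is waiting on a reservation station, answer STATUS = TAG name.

  c1: issue ADD r2<-Add1  regs: r0:7,r1:8,r2:Add1,r3:5,r4:6
  c2: issue ADD r1<-Add2  regs: r0:7,r1:Add2,r2:Add1,r3:5,r4:6
  c3: CDB Add1=15; issue ADD r3<-Add1  regs: r0:7,r1:Add2,r2:15,r3:Add1,r4:6
  c4: CDB Add2=13; issue SUB r3<-Add2  regs: r0:7,r1:13,r2:15,r3:Add2,r4:6
  c5: CDB Add1=20; issue MUL r3<-Mul1  regs: r0:7,r1:13,r2:15,r3:Mul1,r4:6
  c6: CDB Add2=-1; issue MUL r3<-Mul2  regs: r0:7,r1:13,r2:15,r3:Mul2,r4:6
  c7: stall  regs: r0:7,r1:13,r2:15,r3:Mul2,r4:6
  c8: stall  regs: r0:7,r1:13,r2:15,r3:Mul2,r4:6
  c9: stall  regs: r0:7,r1:13,r2:15,r3:Mul2,r4:6
  c10: CDB Mul1=90; issue MUL r1<-Mul1  regs: r0:7,r1:Mul1,r2:15,r3:Mul2,r4:6
  c11: CDB Mul2=36; issue ADD r3<-Add1  regs: r0:7,r1:Mul1,r2:15,r3:Add1,r4:6
  c12: issue MUL r2<-Mul2  regs: r0:7,r1:Mul1,r2:Mul2,r3:Add1,r4:6
  c13: CDB Add1=14  regs: r0:7,r1:Mul1,r2:Mul2,r3:14,r4:6
  c14: -  regs: r0:7,r1:Mul1,r2:Mul2,r3:14,r4:6
  c15: CDB Mul1=105  regs: r0:7,r1:105,r2:Mul2,r3:14,r4:6
  c16: -  regs: r0:7,r1:105,r2:Mul2,r3:14,r4:6
  c17: -  regs: r0:7,r1:105,r2:Mul2,r3:14,r4:6
  c18: CDB Mul2=210  regs: r0:7,r1:105,r2:210,r3:14,r4:6

STATUS = VALUE 210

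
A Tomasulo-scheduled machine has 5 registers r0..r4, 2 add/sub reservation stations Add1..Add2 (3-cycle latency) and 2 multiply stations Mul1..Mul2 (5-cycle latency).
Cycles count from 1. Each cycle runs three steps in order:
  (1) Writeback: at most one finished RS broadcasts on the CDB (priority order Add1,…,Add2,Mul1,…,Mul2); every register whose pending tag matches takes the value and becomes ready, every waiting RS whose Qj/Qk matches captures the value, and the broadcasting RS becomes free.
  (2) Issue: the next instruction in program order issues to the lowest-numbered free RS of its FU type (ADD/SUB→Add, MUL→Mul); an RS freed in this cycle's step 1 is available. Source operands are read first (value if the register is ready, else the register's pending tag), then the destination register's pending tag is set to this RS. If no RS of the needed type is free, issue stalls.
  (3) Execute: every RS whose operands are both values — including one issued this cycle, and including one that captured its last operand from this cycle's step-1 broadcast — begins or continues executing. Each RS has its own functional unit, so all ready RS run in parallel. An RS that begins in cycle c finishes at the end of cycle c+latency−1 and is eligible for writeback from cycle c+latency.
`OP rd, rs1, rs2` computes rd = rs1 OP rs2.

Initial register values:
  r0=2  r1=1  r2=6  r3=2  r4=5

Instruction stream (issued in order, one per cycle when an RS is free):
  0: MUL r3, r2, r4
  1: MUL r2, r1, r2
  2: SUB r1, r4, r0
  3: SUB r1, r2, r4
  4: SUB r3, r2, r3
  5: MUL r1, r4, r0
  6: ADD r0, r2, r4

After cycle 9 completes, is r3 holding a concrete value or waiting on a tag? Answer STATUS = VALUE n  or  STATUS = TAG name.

STATUS = TAG Add1

  c1: issue MUL r3<-Mul1  regs: r0:2,r1:1,r2:6,r3:Mul1,r4:5
  c2: issue MUL r2<-Mul2  regs: r0:2,r1:1,r2:Mul2,r3:Mul1,r4:5
  c3: issue SUB r1<-Add1  regs: r0:2,r1:Add1,r2:Mul2,r3:Mul1,r4:5
  c4: issue SUB r1<-Add2  regs: r0:2,r1:Add2,r2:Mul2,r3:Mul1,r4:5
  c5: stall  regs: r0:2,r1:Add2,r2:Mul2,r3:Mul1,r4:5
  c6: CDB Add1=3; issue SUB r3<-Add1  regs: r0:2,r1:Add2,r2:Mul2,r3:Add1,r4:5
  c7: CDB Mul1=30; issue MUL r1<-Mul1  regs: r0:2,r1:Mul1,r2:Mul2,r3:Add1,r4:5
  c8: CDB Mul2=6; stall  regs: r0:2,r1:Mul1,r2:6,r3:Add1,r4:5
  c9: stall  regs: r0:2,r1:Mul1,r2:6,r3:Add1,r4:5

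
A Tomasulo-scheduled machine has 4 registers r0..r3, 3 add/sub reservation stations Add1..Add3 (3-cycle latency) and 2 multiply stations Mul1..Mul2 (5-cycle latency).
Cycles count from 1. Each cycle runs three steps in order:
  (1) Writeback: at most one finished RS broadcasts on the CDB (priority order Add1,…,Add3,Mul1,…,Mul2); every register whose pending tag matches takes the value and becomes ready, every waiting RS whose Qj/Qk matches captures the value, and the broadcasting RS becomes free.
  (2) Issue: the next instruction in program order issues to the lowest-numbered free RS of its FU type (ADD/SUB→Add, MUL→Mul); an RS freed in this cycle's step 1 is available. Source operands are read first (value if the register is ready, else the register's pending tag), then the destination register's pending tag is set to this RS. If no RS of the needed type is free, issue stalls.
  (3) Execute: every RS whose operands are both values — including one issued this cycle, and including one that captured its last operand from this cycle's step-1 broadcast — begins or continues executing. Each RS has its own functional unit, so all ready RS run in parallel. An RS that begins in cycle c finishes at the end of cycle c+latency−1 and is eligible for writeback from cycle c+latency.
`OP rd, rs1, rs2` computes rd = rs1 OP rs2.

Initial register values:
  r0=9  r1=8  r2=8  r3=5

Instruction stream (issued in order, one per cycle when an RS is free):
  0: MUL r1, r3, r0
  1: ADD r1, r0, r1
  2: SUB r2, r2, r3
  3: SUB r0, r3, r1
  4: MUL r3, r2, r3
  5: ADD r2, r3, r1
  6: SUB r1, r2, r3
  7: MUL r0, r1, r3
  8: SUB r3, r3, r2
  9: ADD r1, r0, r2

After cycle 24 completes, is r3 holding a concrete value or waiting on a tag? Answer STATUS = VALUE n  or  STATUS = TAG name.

STATUS = VALUE -54

  c1: issue MUL r1<-Mul1  regs: r0:9,r1:Mul1,r2:8,r3:5
  c2: issue ADD r1<-Add1  regs: r0:9,r1:Add1,r2:8,r3:5
  c3: issue SUB r2<-Add2  regs: r0:9,r1:Add1,r2:Add2,r3:5
  c4: issue SUB r0<-Add3  regs: r0:Add3,r1:Add1,r2:Add2,r3:5
  c5: issue MUL r3<-Mul2  regs: r0:Add3,r1:Add1,r2:Add2,r3:Mul2
  c6: CDB Add2=3; issue ADD r2<-Add2  regs: r0:Add3,r1:Add1,r2:Add2,r3:Mul2
  c7: CDB Mul1=45; stall  regs: r0:Add3,r1:Add1,r2:Add2,r3:Mul2
  c8: stall  regs: r0:Add3,r1:Add1,r2:Add2,r3:Mul2
  c9: stall  regs: r0:Add3,r1:Add1,r2:Add2,r3:Mul2
  c10: CDB Add1=54; issue SUB r1<-Add1  regs: r0:Add3,r1:Add1,r2:Add2,r3:Mul2
  c11: CDB Mul2=15; issue MUL r0<-Mul1  regs: r0:Mul1,r1:Add1,r2:Add2,r3:15
  c12: stall  regs: r0:Mul1,r1:Add1,r2:Add2,r3:15
  c13: CDB Add3=-49; issue SUB r3<-Add3  regs: r0:Mul1,r1:Add1,r2:Add2,r3:Add3
  c14: CDB Add2=69; issue ADD r1<-Add2  regs: r0:Mul1,r1:Add2,r2:69,r3:Add3
  c15: -  regs: r0:Mul1,r1:Add2,r2:69,r3:Add3
  c16: -  regs: r0:Mul1,r1:Add2,r2:69,r3:Add3
  c17: CDB Add1=54  regs: r0:Mul1,r1:Add2,r2:69,r3:Add3
  c18: CDB Add3=-54  regs: r0:Mul1,r1:Add2,r2:69,r3:-54
  c19: -  regs: r0:Mul1,r1:Add2,r2:69,r3:-54
  c20: -  regs: r0:Mul1,r1:Add2,r2:69,r3:-54
  c21: -  regs: r0:Mul1,r1:Add2,r2:69,r3:-54
  c22: CDB Mul1=810  regs: r0:810,r1:Add2,r2:69,r3:-54
  c23: -  regs: r0:810,r1:Add2,r2:69,r3:-54
  c24: -  regs: r0:810,r1:Add2,r2:69,r3:-54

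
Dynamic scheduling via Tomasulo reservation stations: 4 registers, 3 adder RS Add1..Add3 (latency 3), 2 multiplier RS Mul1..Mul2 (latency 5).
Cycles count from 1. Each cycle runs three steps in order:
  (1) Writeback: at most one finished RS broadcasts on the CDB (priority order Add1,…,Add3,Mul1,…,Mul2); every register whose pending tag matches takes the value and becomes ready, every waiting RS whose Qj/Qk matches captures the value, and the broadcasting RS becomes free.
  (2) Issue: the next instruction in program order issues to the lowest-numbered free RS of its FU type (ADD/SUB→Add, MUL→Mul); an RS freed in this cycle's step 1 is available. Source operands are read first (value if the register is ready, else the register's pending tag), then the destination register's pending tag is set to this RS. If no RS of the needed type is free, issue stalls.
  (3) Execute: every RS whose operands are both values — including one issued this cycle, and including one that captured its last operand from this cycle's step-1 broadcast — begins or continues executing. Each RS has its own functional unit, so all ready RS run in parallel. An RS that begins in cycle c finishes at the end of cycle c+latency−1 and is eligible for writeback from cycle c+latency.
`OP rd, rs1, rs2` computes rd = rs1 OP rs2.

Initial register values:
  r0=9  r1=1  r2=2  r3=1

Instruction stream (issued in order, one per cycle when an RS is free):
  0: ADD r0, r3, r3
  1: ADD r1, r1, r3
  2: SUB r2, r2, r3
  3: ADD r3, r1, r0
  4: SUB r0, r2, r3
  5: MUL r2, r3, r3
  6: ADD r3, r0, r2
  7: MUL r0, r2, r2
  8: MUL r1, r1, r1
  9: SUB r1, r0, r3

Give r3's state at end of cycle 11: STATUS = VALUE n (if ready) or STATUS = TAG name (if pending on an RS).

STATUS = TAG Add3

c1: issue ADD r0<-Add1 | r0:Add1,r1:1,r2:2,r3:1
c2: issue ADD r1<-Add2 | r0:Add1,r1:Add2,r2:2,r3:1
c3: issue SUB r2<-Add3 | r0:Add1,r1:Add2,r2:Add3,r3:1
c4: CDB Add1=2; issue ADD r3<-Add1 | r0:2,r1:Add2,r2:Add3,r3:Add1
c5: CDB Add2=2; issue SUB r0<-Add2 | r0:Add2,r1:2,r2:Add3,r3:Add1
c6: CDB Add3=1; issue MUL r2<-Mul1 | r0:Add2,r1:2,r2:Mul1,r3:Add1
c7: issue ADD r3<-Add3 | r0:Add2,r1:2,r2:Mul1,r3:Add3
c8: CDB Add1=4; issue MUL r0<-Mul2 | r0:Mul2,r1:2,r2:Mul1,r3:Add3
c9: stall | r0:Mul2,r1:2,r2:Mul1,r3:Add3
c10: stall | r0:Mul2,r1:2,r2:Mul1,r3:Add3
c11: CDB Add2=-3; stall | r0:Mul2,r1:2,r2:Mul1,r3:Add3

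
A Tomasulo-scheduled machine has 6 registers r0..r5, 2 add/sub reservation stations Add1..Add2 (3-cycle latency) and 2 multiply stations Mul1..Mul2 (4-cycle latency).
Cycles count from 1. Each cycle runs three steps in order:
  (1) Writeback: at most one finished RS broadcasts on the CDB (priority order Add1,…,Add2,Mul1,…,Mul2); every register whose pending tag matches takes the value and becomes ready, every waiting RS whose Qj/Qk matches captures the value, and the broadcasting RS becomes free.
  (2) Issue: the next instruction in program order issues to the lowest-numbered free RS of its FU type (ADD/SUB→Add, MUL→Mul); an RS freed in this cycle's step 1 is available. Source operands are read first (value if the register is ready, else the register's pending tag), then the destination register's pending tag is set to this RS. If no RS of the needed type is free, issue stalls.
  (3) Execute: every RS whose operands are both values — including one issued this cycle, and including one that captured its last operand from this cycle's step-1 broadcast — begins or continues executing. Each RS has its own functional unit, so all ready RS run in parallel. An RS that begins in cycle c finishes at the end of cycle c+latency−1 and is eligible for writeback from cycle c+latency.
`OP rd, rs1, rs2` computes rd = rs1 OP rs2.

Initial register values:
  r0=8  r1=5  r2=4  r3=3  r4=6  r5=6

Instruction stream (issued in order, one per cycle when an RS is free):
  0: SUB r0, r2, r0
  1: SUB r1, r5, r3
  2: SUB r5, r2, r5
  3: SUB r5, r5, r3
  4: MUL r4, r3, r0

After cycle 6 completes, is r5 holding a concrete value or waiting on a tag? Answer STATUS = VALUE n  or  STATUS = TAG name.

  c1: issue SUB r0<-Add1  regs: r0:Add1,r1:5,r2:4,r3:3,r4:6,r5:6
  c2: issue SUB r1<-Add2  regs: r0:Add1,r1:Add2,r2:4,r3:3,r4:6,r5:6
  c3: stall  regs: r0:Add1,r1:Add2,r2:4,r3:3,r4:6,r5:6
  c4: CDB Add1=-4; issue SUB r5<-Add1  regs: r0:-4,r1:Add2,r2:4,r3:3,r4:6,r5:Add1
  c5: CDB Add2=3; issue SUB r5<-Add2  regs: r0:-4,r1:3,r2:4,r3:3,r4:6,r5:Add2
  c6: issue MUL r4<-Mul1  regs: r0:-4,r1:3,r2:4,r3:3,r4:Mul1,r5:Add2

STATUS = TAG Add2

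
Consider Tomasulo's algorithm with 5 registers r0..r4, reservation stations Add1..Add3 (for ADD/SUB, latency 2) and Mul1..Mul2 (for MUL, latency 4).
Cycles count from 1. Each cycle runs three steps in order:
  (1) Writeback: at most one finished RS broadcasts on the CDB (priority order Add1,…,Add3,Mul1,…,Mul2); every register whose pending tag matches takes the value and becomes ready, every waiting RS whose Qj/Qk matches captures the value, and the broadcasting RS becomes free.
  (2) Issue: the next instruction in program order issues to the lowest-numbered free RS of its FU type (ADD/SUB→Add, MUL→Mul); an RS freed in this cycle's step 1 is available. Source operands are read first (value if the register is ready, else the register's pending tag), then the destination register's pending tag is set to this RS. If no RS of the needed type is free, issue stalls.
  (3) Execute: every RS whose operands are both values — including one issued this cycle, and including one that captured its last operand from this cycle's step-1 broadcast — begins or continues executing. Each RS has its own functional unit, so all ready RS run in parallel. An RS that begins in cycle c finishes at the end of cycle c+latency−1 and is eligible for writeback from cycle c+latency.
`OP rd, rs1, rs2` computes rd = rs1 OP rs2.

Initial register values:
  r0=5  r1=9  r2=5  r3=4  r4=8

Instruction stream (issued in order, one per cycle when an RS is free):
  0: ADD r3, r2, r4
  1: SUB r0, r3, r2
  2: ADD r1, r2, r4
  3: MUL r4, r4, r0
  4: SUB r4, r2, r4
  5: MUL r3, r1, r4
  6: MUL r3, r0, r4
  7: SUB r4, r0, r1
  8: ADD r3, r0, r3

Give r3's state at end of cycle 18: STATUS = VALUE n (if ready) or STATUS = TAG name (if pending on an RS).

STATUS = VALUE -464

c1: issue ADD r3<-Add1 | r0:5,r1:9,r2:5,r3:Add1,r4:8
c2: issue SUB r0<-Add2 | r0:Add2,r1:9,r2:5,r3:Add1,r4:8
c3: CDB Add1=13; issue ADD r1<-Add1 | r0:Add2,r1:Add1,r2:5,r3:13,r4:8
c4: issue MUL r4<-Mul1 | r0:Add2,r1:Add1,r2:5,r3:13,r4:Mul1
c5: CDB Add1=13; issue SUB r4<-Add1 | r0:Add2,r1:13,r2:5,r3:13,r4:Add1
c6: CDB Add2=8; issue MUL r3<-Mul2 | r0:8,r1:13,r2:5,r3:Mul2,r4:Add1
c7: stall | r0:8,r1:13,r2:5,r3:Mul2,r4:Add1
c8: stall | r0:8,r1:13,r2:5,r3:Mul2,r4:Add1
c9: stall | r0:8,r1:13,r2:5,r3:Mul2,r4:Add1
c10: CDB Mul1=64; issue MUL r3<-Mul1 | r0:8,r1:13,r2:5,r3:Mul1,r4:Add1
c11: issue SUB r4<-Add2 | r0:8,r1:13,r2:5,r3:Mul1,r4:Add2
c12: CDB Add1=-59; issue ADD r3<-Add1 | r0:8,r1:13,r2:5,r3:Add1,r4:Add2
c13: CDB Add2=-5 | r0:8,r1:13,r2:5,r3:Add1,r4:-5
c14: - | r0:8,r1:13,r2:5,r3:Add1,r4:-5
c15: - | r0:8,r1:13,r2:5,r3:Add1,r4:-5
c16: CDB Mul1=-472 | r0:8,r1:13,r2:5,r3:Add1,r4:-5
c17: CDB Mul2=-767 | r0:8,r1:13,r2:5,r3:Add1,r4:-5
c18: CDB Add1=-464 | r0:8,r1:13,r2:5,r3:-464,r4:-5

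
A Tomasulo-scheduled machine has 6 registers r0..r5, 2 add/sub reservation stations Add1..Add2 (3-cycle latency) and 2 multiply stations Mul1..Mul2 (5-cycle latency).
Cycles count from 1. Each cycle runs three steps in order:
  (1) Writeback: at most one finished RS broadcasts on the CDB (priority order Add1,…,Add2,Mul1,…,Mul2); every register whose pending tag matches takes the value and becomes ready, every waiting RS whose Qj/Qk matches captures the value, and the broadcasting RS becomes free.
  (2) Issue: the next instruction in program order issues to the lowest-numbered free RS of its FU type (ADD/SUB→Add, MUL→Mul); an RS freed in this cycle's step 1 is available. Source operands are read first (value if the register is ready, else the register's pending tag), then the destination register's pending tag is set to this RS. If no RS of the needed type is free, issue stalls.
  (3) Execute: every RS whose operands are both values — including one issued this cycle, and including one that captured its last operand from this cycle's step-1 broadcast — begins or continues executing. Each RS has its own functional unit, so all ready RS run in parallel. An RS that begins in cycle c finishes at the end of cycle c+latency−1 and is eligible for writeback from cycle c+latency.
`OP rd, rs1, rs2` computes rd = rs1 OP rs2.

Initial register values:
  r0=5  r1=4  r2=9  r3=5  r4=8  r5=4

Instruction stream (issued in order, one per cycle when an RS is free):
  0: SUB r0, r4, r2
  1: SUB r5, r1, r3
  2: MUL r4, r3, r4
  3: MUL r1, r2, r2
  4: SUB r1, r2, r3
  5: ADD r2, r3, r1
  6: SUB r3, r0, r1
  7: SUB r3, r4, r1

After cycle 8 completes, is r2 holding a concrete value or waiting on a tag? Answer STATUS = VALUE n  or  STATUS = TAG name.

c1: issue SUB r0<-Add1 | r0:Add1,r1:4,r2:9,r3:5,r4:8,r5:4
c2: issue SUB r5<-Add2 | r0:Add1,r1:4,r2:9,r3:5,r4:8,r5:Add2
c3: issue MUL r4<-Mul1 | r0:Add1,r1:4,r2:9,r3:5,r4:Mul1,r5:Add2
c4: CDB Add1=-1; issue MUL r1<-Mul2 | r0:-1,r1:Mul2,r2:9,r3:5,r4:Mul1,r5:Add2
c5: CDB Add2=-1; issue SUB r1<-Add1 | r0:-1,r1:Add1,r2:9,r3:5,r4:Mul1,r5:-1
c6: issue ADD r2<-Add2 | r0:-1,r1:Add1,r2:Add2,r3:5,r4:Mul1,r5:-1
c7: stall | r0:-1,r1:Add1,r2:Add2,r3:5,r4:Mul1,r5:-1
c8: CDB Add1=4; issue SUB r3<-Add1 | r0:-1,r1:4,r2:Add2,r3:Add1,r4:Mul1,r5:-1

STATUS = TAG Add2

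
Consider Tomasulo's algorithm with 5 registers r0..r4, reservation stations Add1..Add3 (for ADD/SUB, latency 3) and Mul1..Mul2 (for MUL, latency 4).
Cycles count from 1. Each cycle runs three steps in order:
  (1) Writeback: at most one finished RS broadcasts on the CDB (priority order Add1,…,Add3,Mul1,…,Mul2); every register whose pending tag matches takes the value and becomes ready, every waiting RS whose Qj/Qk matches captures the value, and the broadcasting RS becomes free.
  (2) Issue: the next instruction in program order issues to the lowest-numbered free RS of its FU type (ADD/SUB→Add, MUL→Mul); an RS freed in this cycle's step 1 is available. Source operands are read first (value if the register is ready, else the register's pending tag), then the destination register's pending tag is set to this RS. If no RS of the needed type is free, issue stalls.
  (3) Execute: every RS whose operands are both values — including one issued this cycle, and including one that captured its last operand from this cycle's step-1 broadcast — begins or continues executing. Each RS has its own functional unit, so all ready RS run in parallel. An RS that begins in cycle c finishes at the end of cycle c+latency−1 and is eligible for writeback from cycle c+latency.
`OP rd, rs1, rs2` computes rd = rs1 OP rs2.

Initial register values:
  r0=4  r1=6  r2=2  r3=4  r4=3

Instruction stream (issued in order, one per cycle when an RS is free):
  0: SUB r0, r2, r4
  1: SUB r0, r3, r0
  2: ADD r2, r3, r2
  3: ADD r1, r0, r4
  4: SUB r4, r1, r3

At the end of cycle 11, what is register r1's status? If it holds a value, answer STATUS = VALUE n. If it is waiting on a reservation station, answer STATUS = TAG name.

  c1: issue SUB r0<-Add1  regs: r0:Add1,r1:6,r2:2,r3:4,r4:3
  c2: issue SUB r0<-Add2  regs: r0:Add2,r1:6,r2:2,r3:4,r4:3
  c3: issue ADD r2<-Add3  regs: r0:Add2,r1:6,r2:Add3,r3:4,r4:3
  c4: CDB Add1=-1; issue ADD r1<-Add1  regs: r0:Add2,r1:Add1,r2:Add3,r3:4,r4:3
  c5: stall  regs: r0:Add2,r1:Add1,r2:Add3,r3:4,r4:3
  c6: CDB Add3=6; issue SUB r4<-Add3  regs: r0:Add2,r1:Add1,r2:6,r3:4,r4:Add3
  c7: CDB Add2=5  regs: r0:5,r1:Add1,r2:6,r3:4,r4:Add3
  c8: -  regs: r0:5,r1:Add1,r2:6,r3:4,r4:Add3
  c9: -  regs: r0:5,r1:Add1,r2:6,r3:4,r4:Add3
  c10: CDB Add1=8  regs: r0:5,r1:8,r2:6,r3:4,r4:Add3
  c11: -  regs: r0:5,r1:8,r2:6,r3:4,r4:Add3

STATUS = VALUE 8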